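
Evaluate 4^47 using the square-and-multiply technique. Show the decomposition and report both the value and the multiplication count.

Computing 4^47 by squaring (build up from 4^1; each line after the first costs one multiplication):

4^1 = 4
4^2 = (4^1)^2 = 4^2 = 16
4^4 = (4^2)^2 = 16^2 = 256
4^5 = 4 * 4^4 = 4 * 256 = 1024
4^10 = (4^5)^2 = 1024^2 = 1048576
4^11 = 4 * 4^10 = 4 * 1048576 = 4194304
4^22 = (4^11)^2 = 4194304^2 = 17592186044416
4^23 = 4 * 4^22 = 4 * 17592186044416 = 70368744177664
4^46 = (4^23)^2 = 70368744177664^2 = 4951760157141521099596496896
4^47 = 4 * 4^46 = 4 * 4951760157141521099596496896 = 19807040628566084398385987584

Result: 19807040628566084398385987584
Multiplications needed: 9 (9 lines after 4^1)

4^47 = 19807040628566084398385987584. Using exponentiation by squaring, this requires 9 multiplications. The key idea: if the exponent is even, square the half-power; if odd, multiply by the base once.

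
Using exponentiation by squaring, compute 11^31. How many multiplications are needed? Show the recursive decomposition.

Computing 11^31 by squaring (build up from 11^1; each line after the first costs one multiplication):

11^1 = 11
11^2 = (11^1)^2 = 11^2 = 121
11^3 = 11 * 11^2 = 11 * 121 = 1331
11^6 = (11^3)^2 = 1331^2 = 1771561
11^7 = 11 * 11^6 = 11 * 1771561 = 19487171
11^14 = (11^7)^2 = 19487171^2 = 379749833583241
11^15 = 11 * 11^14 = 11 * 379749833583241 = 4177248169415651
11^30 = (11^15)^2 = 4177248169415651^2 = 17449402268886407318558803753801
11^31 = 11 * 11^30 = 11 * 17449402268886407318558803753801 = 191943424957750480504146841291811

Result: 191943424957750480504146841291811
Multiplications needed: 8 (8 lines after 11^1)

11^31 = 191943424957750480504146841291811. Using exponentiation by squaring, this requires 8 multiplications. The key idea: if the exponent is even, square the half-power; if odd, multiply by the base once.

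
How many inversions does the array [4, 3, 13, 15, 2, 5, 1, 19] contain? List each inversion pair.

Finding inversions in [4, 3, 13, 15, 2, 5, 1, 19]:

(0, 1): arr[0]=4 > arr[1]=3
(0, 4): arr[0]=4 > arr[4]=2
(0, 6): arr[0]=4 > arr[6]=1
(1, 4): arr[1]=3 > arr[4]=2
(1, 6): arr[1]=3 > arr[6]=1
(2, 4): arr[2]=13 > arr[4]=2
(2, 5): arr[2]=13 > arr[5]=5
(2, 6): arr[2]=13 > arr[6]=1
(3, 4): arr[3]=15 > arr[4]=2
(3, 5): arr[3]=15 > arr[5]=5
(3, 6): arr[3]=15 > arr[6]=1
(4, 6): arr[4]=2 > arr[6]=1
(5, 6): arr[5]=5 > arr[6]=1

Total inversions: 13

The array has 13 inversion(s): (0,1), (0,4), (0,6), (1,4), (1,6), (2,4), (2,5), (2,6), (3,4), (3,5), (3,6), (4,6), (5,6). Each pair (i,j) satisfies i < j and arr[i] > arr[j].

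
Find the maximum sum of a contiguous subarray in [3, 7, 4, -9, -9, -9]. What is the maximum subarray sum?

Using Kadane's algorithm on [3, 7, 4, -9, -9, -9]:

Scanning through the array:
Position 1 (value 7): max_ending_here = 10, max_so_far = 10
Position 2 (value 4): max_ending_here = 14, max_so_far = 14
Position 3 (value -9): max_ending_here = 5, max_so_far = 14
Position 4 (value -9): max_ending_here = -4, max_so_far = 14
Position 5 (value -9): max_ending_here = -9, max_so_far = 14

Maximum subarray: [3, 7, 4]
Maximum sum: 14

The maximum subarray is [3, 7, 4] with sum 14. This subarray runs from index 0 to index 2.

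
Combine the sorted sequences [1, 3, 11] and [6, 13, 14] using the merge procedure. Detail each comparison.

Merging process:

Compare 1 vs 6: take 1 from left. Merged: [1]
Compare 3 vs 6: take 3 from left. Merged: [1, 3]
Compare 11 vs 6: take 6 from right. Merged: [1, 3, 6]
Compare 11 vs 13: take 11 from left. Merged: [1, 3, 6, 11]
Append remaining from right: [13, 14]. Merged: [1, 3, 6, 11, 13, 14]

Final merged array: [1, 3, 6, 11, 13, 14]
Total comparisons: 4

The merged array is [1, 3, 6, 11, 13, 14], requiring 4 comparisons. The merge step runs in O(n) time where n is the total number of elements.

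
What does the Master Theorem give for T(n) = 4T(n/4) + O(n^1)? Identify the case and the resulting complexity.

Master Theorem for T(n) = 4T(n/4) + O(n^1):

a = 4, b = 4, c = 1
log_b(a) = log_4(4) = 1.0000

Case 2: c = 1 = log_4(4) = 1.0000
T(n) = O(n^1 log n) = O(n log n)

For T(n) = 4T(n/4) + O(n^1): log_4(4) = 1.0000. This is Case 2 of the Master Theorem (c = log_b(a), equal work at all levels), giving O(n log n).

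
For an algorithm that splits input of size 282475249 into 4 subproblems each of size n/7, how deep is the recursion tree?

For divide and conquer with division factor 7:

Problem sizes at each level:
Level 0: 282475249
Level 1: 40353607
Level 2: 5764801
Level 3: 823543
Level 4: 117649
Level 5: 16807
Level 6: 2401
Level 7: 343
Level 8: 49
Level 9: 7
Level 10: 1

The root is level 0 and the size-1 base case is level 10 (the tree spans levels 0 through 10, i.e. 11 levels counting the root), so the depth is the number of divisions: log_7(282475249) = 10

The recursion tree depth is log_7(282475249) = 10. At each level, the problem size is divided by 7, so it takes 10 divisions to reduce to a base case of size 1. The algorithm makes 4 recursive calls at each level.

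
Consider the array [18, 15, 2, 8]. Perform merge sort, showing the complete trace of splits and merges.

Merge sort trace:

Split: [18, 15, 2, 8] -> [18, 15] and [2, 8]
  Split: [18, 15] -> [18] and [15]
  Merge: [18] + [15] -> [15, 18]
  Split: [2, 8] -> [2] and [8]
  Merge: [2] + [8] -> [2, 8]
Merge: [15, 18] + [2, 8] -> [2, 8, 15, 18]

Final sorted array: [2, 8, 15, 18]

The merge sort proceeds by recursively splitting the array and merging sorted halves.
After all merges, the sorted array is [2, 8, 15, 18].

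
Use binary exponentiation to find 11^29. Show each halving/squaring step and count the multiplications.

Computing 11^29 by squaring (build up from 11^1; each line after the first costs one multiplication):

11^1 = 11
11^2 = (11^1)^2 = 11^2 = 121
11^3 = 11 * 11^2 = 11 * 121 = 1331
11^6 = (11^3)^2 = 1331^2 = 1771561
11^7 = 11 * 11^6 = 11 * 1771561 = 19487171
11^14 = (11^7)^2 = 19487171^2 = 379749833583241
11^28 = (11^14)^2 = 379749833583241^2 = 144209936106499234037676064081
11^29 = 11 * 11^28 = 11 * 144209936106499234037676064081 = 1586309297171491574414436704891

Result: 1586309297171491574414436704891
Multiplications needed: 7 (7 lines after 11^1)

11^29 = 1586309297171491574414436704891. Using exponentiation by squaring, this requires 7 multiplications. The key idea: if the exponent is even, square the half-power; if odd, multiply by the base once.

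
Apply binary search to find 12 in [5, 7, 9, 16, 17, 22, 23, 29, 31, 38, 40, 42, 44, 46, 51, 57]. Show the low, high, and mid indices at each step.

Binary search for 12 in [5, 7, 9, 16, 17, 22, 23, 29, 31, 38, 40, 42, 44, 46, 51, 57]:

lo=0, hi=15, mid=7, arr[mid]=29 -> 29 > 12, search left half
lo=0, hi=6, mid=3, arr[mid]=16 -> 16 > 12, search left half
lo=0, hi=2, mid=1, arr[mid]=7 -> 7 < 12, search right half
lo=2, hi=2, mid=2, arr[mid]=9 -> 9 < 12, search right half
lo=3 > hi=2, target 12 not found

Binary search determines that 12 is not in the array after 4 comparisons. The search space was exhausted without finding the target.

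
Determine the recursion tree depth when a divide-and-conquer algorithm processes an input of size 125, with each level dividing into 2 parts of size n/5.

For divide and conquer with division factor 5:

Problem sizes at each level:
Level 0: 125
Level 1: 25
Level 2: 5
Level 3: 1

The root is level 0 and the size-1 base case is level 3 (the tree spans levels 0 through 3, i.e. 4 levels counting the root), so the depth is the number of divisions: log_5(125) = 3

The recursion tree depth is log_5(125) = 3. At each level, the problem size is divided by 5, so it takes 3 divisions to reduce to a base case of size 1. The algorithm makes 2 recursive calls at each level.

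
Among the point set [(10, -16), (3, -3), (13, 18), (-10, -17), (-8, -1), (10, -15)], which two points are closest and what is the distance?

Computing all pairwise distances among 6 points:

d((10, -16), (3, -3)) = 14.7648
d((10, -16), (13, 18)) = 34.1321
d((10, -16), (-10, -17)) = 20.025
d((10, -16), (-8, -1)) = 23.4307
d((10, -16), (10, -15)) = 1.0 <-- minimum
d((3, -3), (13, 18)) = 23.2594
d((3, -3), (-10, -17)) = 19.105
d((3, -3), (-8, -1)) = 11.1803
d((3, -3), (10, -15)) = 13.8924
d((13, 18), (-10, -17)) = 41.8808
d((13, 18), (-8, -1)) = 28.3196
d((13, 18), (10, -15)) = 33.1361
d((-10, -17), (-8, -1)) = 16.1245
d((-10, -17), (10, -15)) = 20.0998
d((-8, -1), (10, -15)) = 22.8035

Closest pair: (10, -16) and (10, -15) with distance 1.0

The closest pair is (10, -16) and (10, -15) with Euclidean distance 1.0. For 6 points, brute-force pairwise comparison is shown above. For large n, the divide-and-conquer algorithm (sort by x, recurse on halves, check the dividing strip) achieves O(n log n).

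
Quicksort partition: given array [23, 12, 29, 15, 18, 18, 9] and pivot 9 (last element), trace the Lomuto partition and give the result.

Lomuto partition with pivot = 9:

Initial array: [23, 12, 29, 15, 18, 18, 9]

arr[0]=23 > 9: no swap
arr[1]=12 > 9: no swap
arr[2]=29 > 9: no swap
arr[3]=15 > 9: no swap
arr[4]=18 > 9: no swap
arr[5]=18 > 9: no swap

Place pivot at position 0: [9, 12, 29, 15, 18, 18, 23]
Pivot position: 0

After partitioning with pivot 9, the array becomes [9, 12, 29, 15, 18, 18, 23]. The pivot is placed at index 0. All elements to the left of the pivot are <= 9, and all elements to the right are > 9.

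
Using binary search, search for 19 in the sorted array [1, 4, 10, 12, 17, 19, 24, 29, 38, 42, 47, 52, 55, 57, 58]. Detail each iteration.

Binary search for 19 in [1, 4, 10, 12, 17, 19, 24, 29, 38, 42, 47, 52, 55, 57, 58]:

lo=0, hi=14, mid=7, arr[mid]=29 -> 29 > 19, search left half
lo=0, hi=6, mid=3, arr[mid]=12 -> 12 < 19, search right half
lo=4, hi=6, mid=5, arr[mid]=19 -> Found target at index 5!

Binary search finds 19 at index 5 after 3 comparisons. The search repeatedly halves the search space by comparing with the middle element.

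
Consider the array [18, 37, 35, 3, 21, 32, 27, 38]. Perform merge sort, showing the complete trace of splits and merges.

Merge sort trace:

Split: [18, 37, 35, 3, 21, 32, 27, 38] -> [18, 37, 35, 3] and [21, 32, 27, 38]
  Split: [18, 37, 35, 3] -> [18, 37] and [35, 3]
    Split: [18, 37] -> [18] and [37]
    Merge: [18] + [37] -> [18, 37]
    Split: [35, 3] -> [35] and [3]
    Merge: [35] + [3] -> [3, 35]
  Merge: [18, 37] + [3, 35] -> [3, 18, 35, 37]
  Split: [21, 32, 27, 38] -> [21, 32] and [27, 38]
    Split: [21, 32] -> [21] and [32]
    Merge: [21] + [32] -> [21, 32]
    Split: [27, 38] -> [27] and [38]
    Merge: [27] + [38] -> [27, 38]
  Merge: [21, 32] + [27, 38] -> [21, 27, 32, 38]
Merge: [3, 18, 35, 37] + [21, 27, 32, 38] -> [3, 18, 21, 27, 32, 35, 37, 38]

Final sorted array: [3, 18, 21, 27, 32, 35, 37, 38]

The merge sort proceeds by recursively splitting the array and merging sorted halves.
After all merges, the sorted array is [3, 18, 21, 27, 32, 35, 37, 38].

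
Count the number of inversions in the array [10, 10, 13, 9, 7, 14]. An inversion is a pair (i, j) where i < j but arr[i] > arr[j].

Finding inversions in [10, 10, 13, 9, 7, 14]:

(0, 3): arr[0]=10 > arr[3]=9
(0, 4): arr[0]=10 > arr[4]=7
(1, 3): arr[1]=10 > arr[3]=9
(1, 4): arr[1]=10 > arr[4]=7
(2, 3): arr[2]=13 > arr[3]=9
(2, 4): arr[2]=13 > arr[4]=7
(3, 4): arr[3]=9 > arr[4]=7

Total inversions: 7

The array has 7 inversion(s): (0,3), (0,4), (1,3), (1,4), (2,3), (2,4), (3,4). Each pair (i,j) satisfies i < j and arr[i] > arr[j].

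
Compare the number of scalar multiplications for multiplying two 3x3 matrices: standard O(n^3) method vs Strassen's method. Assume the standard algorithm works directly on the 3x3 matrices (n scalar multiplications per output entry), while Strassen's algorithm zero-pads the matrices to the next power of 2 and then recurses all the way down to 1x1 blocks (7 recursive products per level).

Matrix multiplication for 3x3 matrices:

Strassen's algorithm requires power-of-2 dimensions. Pad 3x3 to 4x4 (next power of 2).

Standard algorithm: 3^3 = 27 multiplications
Strassen's algorithm: 7^(log2(4)) = 7^2 = 49 multiplications
Difference: 27 - 49 = -22 (Strassen uses MORE here due to padding overhead — for small or just-over-power-of-2 n, padding can outweigh the per-level savings)

Standard: 27 multiplications (3^3). Strassen: 49 multiplications (7^2, after padding to 4x4). Strassen reduces 8 recursive multiplications to 7 at each level.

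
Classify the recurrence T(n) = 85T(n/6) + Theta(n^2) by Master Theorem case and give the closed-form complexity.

Master Theorem for T(n) = 85T(n/6) + O(n^2):

a = 85, b = 6, c = 2
log_b(a) = log_6(85) = 2.4795

Case 1: c = 2 < log_6(85) = 2.4795
T(n) = O(n^(log_6 85))

For T(n) = 85T(n/6) + O(n^2): log_6(85) = 2.4795. This is Case 1 of the Master Theorem (c < log_b(a), work dominated by leaves), giving O(n^(log_6 85)).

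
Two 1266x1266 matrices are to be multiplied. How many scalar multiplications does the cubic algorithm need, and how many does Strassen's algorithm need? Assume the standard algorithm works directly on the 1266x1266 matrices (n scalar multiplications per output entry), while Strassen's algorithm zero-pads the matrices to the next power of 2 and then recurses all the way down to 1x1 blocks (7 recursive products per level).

Matrix multiplication for 1266x1266 matrices:

Strassen's algorithm requires power-of-2 dimensions. Pad 1266x1266 to 2048x2048 (next power of 2).

Standard algorithm: 1266^3 = 2029089096 multiplications
Strassen's algorithm: 7^(log2(2048)) = 7^11 = 1977326743 multiplications
Savings: 2029089096 - 1977326743 = 51762353 multiplications

Standard: 2029089096 multiplications (1266^3). Strassen: 1977326743 multiplications (7^11, after padding to 2048x2048). Strassen reduces 8 recursive multiplications to 7 at each level.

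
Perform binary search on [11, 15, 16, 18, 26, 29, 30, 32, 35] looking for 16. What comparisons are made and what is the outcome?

Binary search for 16 in [11, 15, 16, 18, 26, 29, 30, 32, 35]:

lo=0, hi=8, mid=4, arr[mid]=26 -> 26 > 16, search left half
lo=0, hi=3, mid=1, arr[mid]=15 -> 15 < 16, search right half
lo=2, hi=3, mid=2, arr[mid]=16 -> Found target at index 2!

Binary search finds 16 at index 2 after 3 comparisons. The search repeatedly halves the search space by comparing with the middle element.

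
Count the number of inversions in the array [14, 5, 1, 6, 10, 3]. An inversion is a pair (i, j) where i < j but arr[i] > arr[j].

Finding inversions in [14, 5, 1, 6, 10, 3]:

(0, 1): arr[0]=14 > arr[1]=5
(0, 2): arr[0]=14 > arr[2]=1
(0, 3): arr[0]=14 > arr[3]=6
(0, 4): arr[0]=14 > arr[4]=10
(0, 5): arr[0]=14 > arr[5]=3
(1, 2): arr[1]=5 > arr[2]=1
(1, 5): arr[1]=5 > arr[5]=3
(3, 5): arr[3]=6 > arr[5]=3
(4, 5): arr[4]=10 > arr[5]=3

Total inversions: 9

The array has 9 inversion(s): (0,1), (0,2), (0,3), (0,4), (0,5), (1,2), (1,5), (3,5), (4,5). Each pair (i,j) satisfies i < j and arr[i] > arr[j].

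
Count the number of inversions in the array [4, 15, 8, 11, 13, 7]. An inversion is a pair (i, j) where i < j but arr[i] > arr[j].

Finding inversions in [4, 15, 8, 11, 13, 7]:

(1, 2): arr[1]=15 > arr[2]=8
(1, 3): arr[1]=15 > arr[3]=11
(1, 4): arr[1]=15 > arr[4]=13
(1, 5): arr[1]=15 > arr[5]=7
(2, 5): arr[2]=8 > arr[5]=7
(3, 5): arr[3]=11 > arr[5]=7
(4, 5): arr[4]=13 > arr[5]=7

Total inversions: 7

The array has 7 inversion(s): (1,2), (1,3), (1,4), (1,5), (2,5), (3,5), (4,5). Each pair (i,j) satisfies i < j and arr[i] > arr[j].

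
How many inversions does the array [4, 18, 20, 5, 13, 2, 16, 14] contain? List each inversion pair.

Finding inversions in [4, 18, 20, 5, 13, 2, 16, 14]:

(0, 5): arr[0]=4 > arr[5]=2
(1, 3): arr[1]=18 > arr[3]=5
(1, 4): arr[1]=18 > arr[4]=13
(1, 5): arr[1]=18 > arr[5]=2
(1, 6): arr[1]=18 > arr[6]=16
(1, 7): arr[1]=18 > arr[7]=14
(2, 3): arr[2]=20 > arr[3]=5
(2, 4): arr[2]=20 > arr[4]=13
(2, 5): arr[2]=20 > arr[5]=2
(2, 6): arr[2]=20 > arr[6]=16
(2, 7): arr[2]=20 > arr[7]=14
(3, 5): arr[3]=5 > arr[5]=2
(4, 5): arr[4]=13 > arr[5]=2
(6, 7): arr[6]=16 > arr[7]=14

Total inversions: 14

The array has 14 inversion(s): (0,5), (1,3), (1,4), (1,5), (1,6), (1,7), (2,3), (2,4), (2,5), (2,6), (2,7), (3,5), (4,5), (6,7). Each pair (i,j) satisfies i < j and arr[i] > arr[j].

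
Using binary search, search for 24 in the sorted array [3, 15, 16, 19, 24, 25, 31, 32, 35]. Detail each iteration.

Binary search for 24 in [3, 15, 16, 19, 24, 25, 31, 32, 35]:

lo=0, hi=8, mid=4, arr[mid]=24 -> Found target at index 4!

Binary search finds 24 at index 4 after 1 comparisons. The search repeatedly halves the search space by comparing with the middle element.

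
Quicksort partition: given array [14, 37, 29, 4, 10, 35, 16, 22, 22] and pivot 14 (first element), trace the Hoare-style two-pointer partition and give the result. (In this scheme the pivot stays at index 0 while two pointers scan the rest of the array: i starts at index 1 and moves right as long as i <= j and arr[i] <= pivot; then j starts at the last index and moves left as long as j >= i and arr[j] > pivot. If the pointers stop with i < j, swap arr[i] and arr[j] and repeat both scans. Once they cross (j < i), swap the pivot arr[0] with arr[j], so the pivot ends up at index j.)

Hoare-style two-pointer partition with pivot = 14:

Initial array: [14, 37, 29, 4, 10, 35, 16, 22, 22]

Pointers start at i = 1, j = 8.
i stops at index 1 (arr[1]=37 > 14), j stops at index 4 (arr[4]=10 <= 14): swap arr[1] and arr[4], array becomes [14, 10, 29, 4, 37, 35, 16, 22, 22]
i stops at index 2 (arr[2]=29 > 14), j stops at index 3 (arr[3]=4 <= 14): swap arr[2] and arr[3], array becomes [14, 10, 4, 29, 37, 35, 16, 22, 22]
i ends at 3, j ends at 2: the pointers have crossed (j < i), so scanning stops.

Swap pivot arr[0] with arr[2] to place pivot at position 2: [4, 10, 14, 29, 37, 35, 16, 22, 22]
Pivot position: 2

After partitioning with pivot 14, the array becomes [4, 10, 14, 29, 37, 35, 16, 22, 22]. The pivot is placed at index 2. All elements to the left of the pivot are <= 14, and all elements to the right are > 14.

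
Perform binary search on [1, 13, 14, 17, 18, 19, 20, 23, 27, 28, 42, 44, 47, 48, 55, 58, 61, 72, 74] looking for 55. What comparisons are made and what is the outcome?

Binary search for 55 in [1, 13, 14, 17, 18, 19, 20, 23, 27, 28, 42, 44, 47, 48, 55, 58, 61, 72, 74]:

lo=0, hi=18, mid=9, arr[mid]=28 -> 28 < 55, search right half
lo=10, hi=18, mid=14, arr[mid]=55 -> Found target at index 14!

Binary search finds 55 at index 14 after 2 comparisons. The search repeatedly halves the search space by comparing with the middle element.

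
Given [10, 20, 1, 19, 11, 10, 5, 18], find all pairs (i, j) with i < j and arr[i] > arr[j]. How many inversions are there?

Finding inversions in [10, 20, 1, 19, 11, 10, 5, 18]:

(0, 2): arr[0]=10 > arr[2]=1
(0, 6): arr[0]=10 > arr[6]=5
(1, 2): arr[1]=20 > arr[2]=1
(1, 3): arr[1]=20 > arr[3]=19
(1, 4): arr[1]=20 > arr[4]=11
(1, 5): arr[1]=20 > arr[5]=10
(1, 6): arr[1]=20 > arr[6]=5
(1, 7): arr[1]=20 > arr[7]=18
(3, 4): arr[3]=19 > arr[4]=11
(3, 5): arr[3]=19 > arr[5]=10
(3, 6): arr[3]=19 > arr[6]=5
(3, 7): arr[3]=19 > arr[7]=18
(4, 5): arr[4]=11 > arr[5]=10
(4, 6): arr[4]=11 > arr[6]=5
(5, 6): arr[5]=10 > arr[6]=5

Total inversions: 15

The array has 15 inversion(s): (0,2), (0,6), (1,2), (1,3), (1,4), (1,5), (1,6), (1,7), (3,4), (3,5), (3,6), (3,7), (4,5), (4,6), (5,6). Each pair (i,j) satisfies i < j and arr[i] > arr[j].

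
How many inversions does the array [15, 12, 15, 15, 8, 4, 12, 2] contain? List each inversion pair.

Finding inversions in [15, 12, 15, 15, 8, 4, 12, 2]:

(0, 1): arr[0]=15 > arr[1]=12
(0, 4): arr[0]=15 > arr[4]=8
(0, 5): arr[0]=15 > arr[5]=4
(0, 6): arr[0]=15 > arr[6]=12
(0, 7): arr[0]=15 > arr[7]=2
(1, 4): arr[1]=12 > arr[4]=8
(1, 5): arr[1]=12 > arr[5]=4
(1, 7): arr[1]=12 > arr[7]=2
(2, 4): arr[2]=15 > arr[4]=8
(2, 5): arr[2]=15 > arr[5]=4
(2, 6): arr[2]=15 > arr[6]=12
(2, 7): arr[2]=15 > arr[7]=2
(3, 4): arr[3]=15 > arr[4]=8
(3, 5): arr[3]=15 > arr[5]=4
(3, 6): arr[3]=15 > arr[6]=12
(3, 7): arr[3]=15 > arr[7]=2
(4, 5): arr[4]=8 > arr[5]=4
(4, 7): arr[4]=8 > arr[7]=2
(5, 7): arr[5]=4 > arr[7]=2
(6, 7): arr[6]=12 > arr[7]=2

Total inversions: 20

The array has 20 inversion(s): (0,1), (0,4), (0,5), (0,6), (0,7), (1,4), (1,5), (1,7), (2,4), (2,5), (2,6), (2,7), (3,4), (3,5), (3,6), (3,7), (4,5), (4,7), (5,7), (6,7). Each pair (i,j) satisfies i < j and arr[i] > arr[j].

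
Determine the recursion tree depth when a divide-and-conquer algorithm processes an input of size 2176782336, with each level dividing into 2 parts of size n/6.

For divide and conquer with division factor 6:

Problem sizes at each level:
Level 0: 2176782336
Level 1: 362797056
Level 2: 60466176
Level 3: 10077696
Level 4: 1679616
Level 5: 279936
Level 6: 46656
Level 7: 7776
Level 8: 1296
Level 9: 216
Level 10: 36
Level 11: 6
Level 12: 1

The root is level 0 and the size-1 base case is level 12 (the tree spans levels 0 through 12, i.e. 13 levels counting the root), so the depth is the number of divisions: log_6(2176782336) = 12

The recursion tree depth is log_6(2176782336) = 12. At each level, the problem size is divided by 6, so it takes 12 divisions to reduce to a base case of size 1. The algorithm makes 2 recursive calls at each level.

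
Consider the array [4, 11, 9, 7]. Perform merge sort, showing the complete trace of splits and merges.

Merge sort trace:

Split: [4, 11, 9, 7] -> [4, 11] and [9, 7]
  Split: [4, 11] -> [4] and [11]
  Merge: [4] + [11] -> [4, 11]
  Split: [9, 7] -> [9] and [7]
  Merge: [9] + [7] -> [7, 9]
Merge: [4, 11] + [7, 9] -> [4, 7, 9, 11]

Final sorted array: [4, 7, 9, 11]

The merge sort proceeds by recursively splitting the array and merging sorted halves.
After all merges, the sorted array is [4, 7, 9, 11].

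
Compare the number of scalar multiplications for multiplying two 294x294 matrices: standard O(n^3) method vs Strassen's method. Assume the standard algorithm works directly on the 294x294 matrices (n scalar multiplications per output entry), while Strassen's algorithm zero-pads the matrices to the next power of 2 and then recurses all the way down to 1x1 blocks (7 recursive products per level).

Matrix multiplication for 294x294 matrices:

Strassen's algorithm requires power-of-2 dimensions. Pad 294x294 to 512x512 (next power of 2).

Standard algorithm: 294^3 = 25412184 multiplications
Strassen's algorithm: 7^(log2(512)) = 7^9 = 40353607 multiplications
Difference: 25412184 - 40353607 = -14941423 (Strassen uses MORE here due to padding overhead — for small or just-over-power-of-2 n, padding can outweigh the per-level savings)

Standard: 25412184 multiplications (294^3). Strassen: 40353607 multiplications (7^9, after padding to 512x512). Strassen reduces 8 recursive multiplications to 7 at each level.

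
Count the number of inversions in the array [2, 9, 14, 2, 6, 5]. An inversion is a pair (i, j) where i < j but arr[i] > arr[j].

Finding inversions in [2, 9, 14, 2, 6, 5]:

(1, 3): arr[1]=9 > arr[3]=2
(1, 4): arr[1]=9 > arr[4]=6
(1, 5): arr[1]=9 > arr[5]=5
(2, 3): arr[2]=14 > arr[3]=2
(2, 4): arr[2]=14 > arr[4]=6
(2, 5): arr[2]=14 > arr[5]=5
(4, 5): arr[4]=6 > arr[5]=5

Total inversions: 7

The array has 7 inversion(s): (1,3), (1,4), (1,5), (2,3), (2,4), (2,5), (4,5). Each pair (i,j) satisfies i < j and arr[i] > arr[j].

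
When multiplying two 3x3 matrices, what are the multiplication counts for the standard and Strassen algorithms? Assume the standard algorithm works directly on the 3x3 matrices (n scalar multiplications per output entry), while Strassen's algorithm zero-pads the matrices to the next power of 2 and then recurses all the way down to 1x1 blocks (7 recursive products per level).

Matrix multiplication for 3x3 matrices:

Strassen's algorithm requires power-of-2 dimensions. Pad 3x3 to 4x4 (next power of 2).

Standard algorithm: 3^3 = 27 multiplications
Strassen's algorithm: 7^(log2(4)) = 7^2 = 49 multiplications
Difference: 27 - 49 = -22 (Strassen uses MORE here due to padding overhead — for small or just-over-power-of-2 n, padding can outweigh the per-level savings)

Standard: 27 multiplications (3^3). Strassen: 49 multiplications (7^2, after padding to 4x4). Strassen reduces 8 recursive multiplications to 7 at each level.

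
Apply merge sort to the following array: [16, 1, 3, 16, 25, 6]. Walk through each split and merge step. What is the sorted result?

Merge sort trace:

Split: [16, 1, 3, 16, 25, 6] -> [16, 1, 3] and [16, 25, 6]
  Split: [16, 1, 3] -> [16] and [1, 3]
    Split: [1, 3] -> [1] and [3]
    Merge: [1] + [3] -> [1, 3]
  Merge: [16] + [1, 3] -> [1, 3, 16]
  Split: [16, 25, 6] -> [16] and [25, 6]
    Split: [25, 6] -> [25] and [6]
    Merge: [25] + [6] -> [6, 25]
  Merge: [16] + [6, 25] -> [6, 16, 25]
Merge: [1, 3, 16] + [6, 16, 25] -> [1, 3, 6, 16, 16, 25]

Final sorted array: [1, 3, 6, 16, 16, 25]

The merge sort proceeds by recursively splitting the array and merging sorted halves.
After all merges, the sorted array is [1, 3, 6, 16, 16, 25].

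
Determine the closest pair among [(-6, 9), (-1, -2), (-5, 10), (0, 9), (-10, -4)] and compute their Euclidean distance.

Computing all pairwise distances among 5 points:

d((-6, 9), (-1, -2)) = 12.083
d((-6, 9), (-5, 10)) = 1.4142 <-- minimum
d((-6, 9), (0, 9)) = 6.0
d((-6, 9), (-10, -4)) = 13.6015
d((-1, -2), (-5, 10)) = 12.6491
d((-1, -2), (0, 9)) = 11.0454
d((-1, -2), (-10, -4)) = 9.2195
d((-5, 10), (0, 9)) = 5.099
d((-5, 10), (-10, -4)) = 14.8661
d((0, 9), (-10, -4)) = 16.4012

Closest pair: (-6, 9) and (-5, 10) with distance 1.4142

The closest pair is (-6, 9) and (-5, 10) with Euclidean distance 1.4142. For 5 points, brute-force pairwise comparison is shown above. For large n, the divide-and-conquer algorithm (sort by x, recurse on halves, check the dividing strip) achieves O(n log n).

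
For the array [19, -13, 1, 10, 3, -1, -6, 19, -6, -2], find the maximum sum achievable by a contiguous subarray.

Using Kadane's algorithm on [19, -13, 1, 10, 3, -1, -6, 19, -6, -2]:

Scanning through the array:
Position 1 (value -13): max_ending_here = 6, max_so_far = 19
Position 2 (value 1): max_ending_here = 7, max_so_far = 19
Position 3 (value 10): max_ending_here = 17, max_so_far = 19
Position 4 (value 3): max_ending_here = 20, max_so_far = 20
Position 5 (value -1): max_ending_here = 19, max_so_far = 20
Position 6 (value -6): max_ending_here = 13, max_so_far = 20
Position 7 (value 19): max_ending_here = 32, max_so_far = 32
Position 8 (value -6): max_ending_here = 26, max_so_far = 32
Position 9 (value -2): max_ending_here = 24, max_so_far = 32

Maximum subarray: [19, -13, 1, 10, 3, -1, -6, 19]
Maximum sum: 32

The maximum subarray is [19, -13, 1, 10, 3, -1, -6, 19] with sum 32. This subarray runs from index 0 to index 7.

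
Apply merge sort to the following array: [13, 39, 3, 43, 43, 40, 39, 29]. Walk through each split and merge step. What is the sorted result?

Merge sort trace:

Split: [13, 39, 3, 43, 43, 40, 39, 29] -> [13, 39, 3, 43] and [43, 40, 39, 29]
  Split: [13, 39, 3, 43] -> [13, 39] and [3, 43]
    Split: [13, 39] -> [13] and [39]
    Merge: [13] + [39] -> [13, 39]
    Split: [3, 43] -> [3] and [43]
    Merge: [3] + [43] -> [3, 43]
  Merge: [13, 39] + [3, 43] -> [3, 13, 39, 43]
  Split: [43, 40, 39, 29] -> [43, 40] and [39, 29]
    Split: [43, 40] -> [43] and [40]
    Merge: [43] + [40] -> [40, 43]
    Split: [39, 29] -> [39] and [29]
    Merge: [39] + [29] -> [29, 39]
  Merge: [40, 43] + [29, 39] -> [29, 39, 40, 43]
Merge: [3, 13, 39, 43] + [29, 39, 40, 43] -> [3, 13, 29, 39, 39, 40, 43, 43]

Final sorted array: [3, 13, 29, 39, 39, 40, 43, 43]

The merge sort proceeds by recursively splitting the array and merging sorted halves.
After all merges, the sorted array is [3, 13, 29, 39, 39, 40, 43, 43].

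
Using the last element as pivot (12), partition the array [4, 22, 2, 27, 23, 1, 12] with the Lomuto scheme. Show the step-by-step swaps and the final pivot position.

Lomuto partition with pivot = 12:

Initial array: [4, 22, 2, 27, 23, 1, 12]

arr[0]=4 <= 12: swap with position 0, array becomes [4, 22, 2, 27, 23, 1, 12]
arr[1]=22 > 12: no swap
arr[2]=2 <= 12: swap with position 1, array becomes [4, 2, 22, 27, 23, 1, 12]
arr[3]=27 > 12: no swap
arr[4]=23 > 12: no swap
arr[5]=1 <= 12: swap with position 2, array becomes [4, 2, 1, 27, 23, 22, 12]

Place pivot at position 3: [4, 2, 1, 12, 23, 22, 27]
Pivot position: 3

After partitioning with pivot 12, the array becomes [4, 2, 1, 12, 23, 22, 27]. The pivot is placed at index 3. All elements to the left of the pivot are <= 12, and all elements to the right are > 12.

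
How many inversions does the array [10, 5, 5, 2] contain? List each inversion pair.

Finding inversions in [10, 5, 5, 2]:

(0, 1): arr[0]=10 > arr[1]=5
(0, 2): arr[0]=10 > arr[2]=5
(0, 3): arr[0]=10 > arr[3]=2
(1, 3): arr[1]=5 > arr[3]=2
(2, 3): arr[2]=5 > arr[3]=2

Total inversions: 5

The array has 5 inversion(s): (0,1), (0,2), (0,3), (1,3), (2,3). Each pair (i,j) satisfies i < j and arr[i] > arr[j].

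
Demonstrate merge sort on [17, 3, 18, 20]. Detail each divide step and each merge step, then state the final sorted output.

Merge sort trace:

Split: [17, 3, 18, 20] -> [17, 3] and [18, 20]
  Split: [17, 3] -> [17] and [3]
  Merge: [17] + [3] -> [3, 17]
  Split: [18, 20] -> [18] and [20]
  Merge: [18] + [20] -> [18, 20]
Merge: [3, 17] + [18, 20] -> [3, 17, 18, 20]

Final sorted array: [3, 17, 18, 20]

The merge sort proceeds by recursively splitting the array and merging sorted halves.
After all merges, the sorted array is [3, 17, 18, 20].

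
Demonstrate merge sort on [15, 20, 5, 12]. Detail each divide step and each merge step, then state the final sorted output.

Merge sort trace:

Split: [15, 20, 5, 12] -> [15, 20] and [5, 12]
  Split: [15, 20] -> [15] and [20]
  Merge: [15] + [20] -> [15, 20]
  Split: [5, 12] -> [5] and [12]
  Merge: [5] + [12] -> [5, 12]
Merge: [15, 20] + [5, 12] -> [5, 12, 15, 20]

Final sorted array: [5, 12, 15, 20]

The merge sort proceeds by recursively splitting the array and merging sorted halves.
After all merges, the sorted array is [5, 12, 15, 20].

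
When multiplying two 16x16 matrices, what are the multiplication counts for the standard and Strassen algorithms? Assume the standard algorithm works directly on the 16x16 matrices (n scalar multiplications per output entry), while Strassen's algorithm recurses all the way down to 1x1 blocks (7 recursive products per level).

Matrix multiplication for 16x16 matrices:

Standard algorithm: 16^3 = 4096 multiplications
Strassen's algorithm: 7^(log2(16)) = 7^4 = 2401 multiplications
Savings: 4096 - 2401 = 1695 multiplications

Standard: 4096 multiplications (16^3). Strassen: 2401 multiplications (7^4). Strassen reduces 8 recursive multiplications to 7 at each level.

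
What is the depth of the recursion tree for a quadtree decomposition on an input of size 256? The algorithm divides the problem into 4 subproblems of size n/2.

For divide and conquer with division factor 2:

Problem sizes at each level:
Level 0: 256
Level 1: 128
Level 2: 64
Level 3: 32
Level 4: 16
Level 5: 8
Level 6: 4
Level 7: 2
Level 8: 1

The root is level 0 and the size-1 base case is level 8 (the tree spans levels 0 through 8, i.e. 9 levels counting the root), so the depth is the number of divisions: log_2(256) = 8

The recursion tree depth is log_2(256) = 8. At each level, the problem size is divided by 2, so it takes 8 divisions to reduce to a base case of size 1. The algorithm makes 4 recursive calls at each level.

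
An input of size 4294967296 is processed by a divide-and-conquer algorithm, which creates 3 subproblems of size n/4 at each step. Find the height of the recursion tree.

For divide and conquer with division factor 4:

Problem sizes at each level:
Level 0: 4294967296
Level 1: 1073741824
Level 2: 268435456
Level 3: 67108864
Level 4: 16777216
Level 5: 4194304
Level 6: 1048576
Level 7: 262144
Level 8: 65536
Level 9: 16384
Level 10: 4096
Level 11: 1024
Level 12: 256
Level 13: 64
Level 14: 16
Level 15: 4
Level 16: 1

The root is level 0 and the size-1 base case is level 16 (the tree spans levels 0 through 16, i.e. 17 levels counting the root), so the depth is the number of divisions: log_4(4294967296) = 16

The recursion tree depth is log_4(4294967296) = 16. At each level, the problem size is divided by 4, so it takes 16 divisions to reduce to a base case of size 1. The algorithm makes 3 recursive calls at each level.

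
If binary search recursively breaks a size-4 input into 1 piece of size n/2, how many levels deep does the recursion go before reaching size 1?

For divide and conquer with division factor 2:

Problem sizes at each level:
Level 0: 4
Level 1: 2
Level 2: 1

The root is level 0 and the size-1 base case is level 2 (the tree spans levels 0 through 2, i.e. 3 levels counting the root), so the depth is the number of divisions: log_2(4) = 2

The recursion tree depth is log_2(4) = 2. At each level, the problem size is divided by 2, so it takes 2 divisions to reduce to a base case of size 1. The algorithm makes 1 recursive call at each level.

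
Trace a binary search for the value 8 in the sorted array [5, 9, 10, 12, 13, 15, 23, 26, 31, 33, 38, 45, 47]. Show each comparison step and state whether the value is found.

Binary search for 8 in [5, 9, 10, 12, 13, 15, 23, 26, 31, 33, 38, 45, 47]:

lo=0, hi=12, mid=6, arr[mid]=23 -> 23 > 8, search left half
lo=0, hi=5, mid=2, arr[mid]=10 -> 10 > 8, search left half
lo=0, hi=1, mid=0, arr[mid]=5 -> 5 < 8, search right half
lo=1, hi=1, mid=1, arr[mid]=9 -> 9 > 8, search left half
lo=1 > hi=0, target 8 not found

Binary search determines that 8 is not in the array after 4 comparisons. The search space was exhausted without finding the target.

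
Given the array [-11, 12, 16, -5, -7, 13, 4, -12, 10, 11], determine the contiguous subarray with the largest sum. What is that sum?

Using Kadane's algorithm on [-11, 12, 16, -5, -7, 13, 4, -12, 10, 11]:

Scanning through the array:
Position 1 (value 12): max_ending_here = 12, max_so_far = 12
Position 2 (value 16): max_ending_here = 28, max_so_far = 28
Position 3 (value -5): max_ending_here = 23, max_so_far = 28
Position 4 (value -7): max_ending_here = 16, max_so_far = 28
Position 5 (value 13): max_ending_here = 29, max_so_far = 29
Position 6 (value 4): max_ending_here = 33, max_so_far = 33
Position 7 (value -12): max_ending_here = 21, max_so_far = 33
Position 8 (value 10): max_ending_here = 31, max_so_far = 33
Position 9 (value 11): max_ending_here = 42, max_so_far = 42

Maximum subarray: [12, 16, -5, -7, 13, 4, -12, 10, 11]
Maximum sum: 42

The maximum subarray is [12, 16, -5, -7, 13, 4, -12, 10, 11] with sum 42. This subarray runs from index 1 to index 9.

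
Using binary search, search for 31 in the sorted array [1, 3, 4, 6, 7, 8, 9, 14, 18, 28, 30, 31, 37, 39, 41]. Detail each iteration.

Binary search for 31 in [1, 3, 4, 6, 7, 8, 9, 14, 18, 28, 30, 31, 37, 39, 41]:

lo=0, hi=14, mid=7, arr[mid]=14 -> 14 < 31, search right half
lo=8, hi=14, mid=11, arr[mid]=31 -> Found target at index 11!

Binary search finds 31 at index 11 after 2 comparisons. The search repeatedly halves the search space by comparing with the middle element.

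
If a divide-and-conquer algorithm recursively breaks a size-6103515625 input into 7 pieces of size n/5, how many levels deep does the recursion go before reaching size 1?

For divide and conquer with division factor 5:

Problem sizes at each level:
Level 0: 6103515625
Level 1: 1220703125
Level 2: 244140625
Level 3: 48828125
Level 4: 9765625
Level 5: 1953125
Level 6: 390625
Level 7: 78125
Level 8: 15625
Level 9: 3125
Level 10: 625
Level 11: 125
Level 12: 25
Level 13: 5
Level 14: 1

The root is level 0 and the size-1 base case is level 14 (the tree spans levels 0 through 14, i.e. 15 levels counting the root), so the depth is the number of divisions: log_5(6103515625) = 14

The recursion tree depth is log_5(6103515625) = 14. At each level, the problem size is divided by 5, so it takes 14 divisions to reduce to a base case of size 1. The algorithm makes 7 recursive calls at each level.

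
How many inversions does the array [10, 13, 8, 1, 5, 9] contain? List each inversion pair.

Finding inversions in [10, 13, 8, 1, 5, 9]:

(0, 2): arr[0]=10 > arr[2]=8
(0, 3): arr[0]=10 > arr[3]=1
(0, 4): arr[0]=10 > arr[4]=5
(0, 5): arr[0]=10 > arr[5]=9
(1, 2): arr[1]=13 > arr[2]=8
(1, 3): arr[1]=13 > arr[3]=1
(1, 4): arr[1]=13 > arr[4]=5
(1, 5): arr[1]=13 > arr[5]=9
(2, 3): arr[2]=8 > arr[3]=1
(2, 4): arr[2]=8 > arr[4]=5

Total inversions: 10

The array has 10 inversion(s): (0,2), (0,3), (0,4), (0,5), (1,2), (1,3), (1,4), (1,5), (2,3), (2,4). Each pair (i,j) satisfies i < j and arr[i] > arr[j].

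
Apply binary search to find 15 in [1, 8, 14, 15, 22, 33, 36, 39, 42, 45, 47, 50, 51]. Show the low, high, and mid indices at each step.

Binary search for 15 in [1, 8, 14, 15, 22, 33, 36, 39, 42, 45, 47, 50, 51]:

lo=0, hi=12, mid=6, arr[mid]=36 -> 36 > 15, search left half
lo=0, hi=5, mid=2, arr[mid]=14 -> 14 < 15, search right half
lo=3, hi=5, mid=4, arr[mid]=22 -> 22 > 15, search left half
lo=3, hi=3, mid=3, arr[mid]=15 -> Found target at index 3!

Binary search finds 15 at index 3 after 4 comparisons. The search repeatedly halves the search space by comparing with the middle element.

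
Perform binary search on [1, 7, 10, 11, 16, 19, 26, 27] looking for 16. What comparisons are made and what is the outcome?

Binary search for 16 in [1, 7, 10, 11, 16, 19, 26, 27]:

lo=0, hi=7, mid=3, arr[mid]=11 -> 11 < 16, search right half
lo=4, hi=7, mid=5, arr[mid]=19 -> 19 > 16, search left half
lo=4, hi=4, mid=4, arr[mid]=16 -> Found target at index 4!

Binary search finds 16 at index 4 after 3 comparisons. The search repeatedly halves the search space by comparing with the middle element.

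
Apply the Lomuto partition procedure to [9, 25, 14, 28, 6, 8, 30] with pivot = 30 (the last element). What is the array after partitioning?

Lomuto partition with pivot = 30:

Initial array: [9, 25, 14, 28, 6, 8, 30]

arr[0]=9 <= 30: swap with position 0, array becomes [9, 25, 14, 28, 6, 8, 30]
arr[1]=25 <= 30: swap with position 1, array becomes [9, 25, 14, 28, 6, 8, 30]
arr[2]=14 <= 30: swap with position 2, array becomes [9, 25, 14, 28, 6, 8, 30]
arr[3]=28 <= 30: swap with position 3, array becomes [9, 25, 14, 28, 6, 8, 30]
arr[4]=6 <= 30: swap with position 4, array becomes [9, 25, 14, 28, 6, 8, 30]
arr[5]=8 <= 30: swap with position 5, array becomes [9, 25, 14, 28, 6, 8, 30]

Place pivot at position 6: [9, 25, 14, 28, 6, 8, 30]
Pivot position: 6

After partitioning with pivot 30, the array becomes [9, 25, 14, 28, 6, 8, 30]. The pivot is placed at index 6. All elements to the left of the pivot are <= 30, and all elements to the right are > 30.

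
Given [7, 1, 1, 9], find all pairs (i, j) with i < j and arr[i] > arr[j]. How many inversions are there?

Finding inversions in [7, 1, 1, 9]:

(0, 1): arr[0]=7 > arr[1]=1
(0, 2): arr[0]=7 > arr[2]=1

Total inversions: 2

The array has 2 inversion(s): (0,1), (0,2). Each pair (i,j) satisfies i < j and arr[i] > arr[j].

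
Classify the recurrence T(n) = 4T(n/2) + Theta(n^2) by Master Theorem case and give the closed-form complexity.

Master Theorem for T(n) = 4T(n/2) + O(n^2):

a = 4, b = 2, c = 2
log_b(a) = log_2(4) = 2.0000

Case 2: c = 2 = log_2(4) = 2.0000
T(n) = O(n^2 log n) = O(n^2 log n)

For T(n) = 4T(n/2) + O(n^2): log_2(4) = 2.0000. This is Case 2 of the Master Theorem (c = log_b(a), equal work at all levels), giving O(n^2 log n).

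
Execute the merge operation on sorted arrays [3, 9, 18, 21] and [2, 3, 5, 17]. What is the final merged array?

Merging process:

Compare 3 vs 2: take 2 from right. Merged: [2]
Compare 3 vs 3: take 3 from left. Merged: [2, 3]
Compare 9 vs 3: take 3 from right. Merged: [2, 3, 3]
Compare 9 vs 5: take 5 from right. Merged: [2, 3, 3, 5]
Compare 9 vs 17: take 9 from left. Merged: [2, 3, 3, 5, 9]
Compare 18 vs 17: take 17 from right. Merged: [2, 3, 3, 5, 9, 17]
Append remaining from left: [18, 21]. Merged: [2, 3, 3, 5, 9, 17, 18, 21]

Final merged array: [2, 3, 3, 5, 9, 17, 18, 21]
Total comparisons: 6

The merged array is [2, 3, 3, 5, 9, 17, 18, 21], requiring 6 comparisons. The merge step runs in O(n) time where n is the total number of elements.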